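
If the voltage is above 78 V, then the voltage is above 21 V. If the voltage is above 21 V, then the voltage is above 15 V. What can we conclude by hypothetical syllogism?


Hypothetical syllogism: P → Q, Q → R ⊢ P → R
Premise 1: the voltage is above 78 V → the voltage is above 21 V
Premise 2: the voltage is above 21 V → the voltage is above 15 V
Chain the implications: the middle term (the voltage is above 21 V) links the two.
Conclusion: If the voltage is above 78 V, then the voltage is above 15 V.

If the voltage is above 78 V, then the voltage is above 15 V.


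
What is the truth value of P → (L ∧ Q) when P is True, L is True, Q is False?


P = True, L = True, Q = False
Step 1: L ∧ Q = True AND False = False
Step 2: P → (False): false only when P=True and consequent=False.
Result: False

False


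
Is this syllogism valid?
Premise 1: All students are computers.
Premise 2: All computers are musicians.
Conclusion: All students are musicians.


Premise 1: All students are computers.
Premise 2: All computers are musicians.
Conclusion: All students are musicians.
Barbara syllogism (AAA-1): All A are B, All B are C → All A are C.
Middle term (computers) distributed in premise 2.

Valid


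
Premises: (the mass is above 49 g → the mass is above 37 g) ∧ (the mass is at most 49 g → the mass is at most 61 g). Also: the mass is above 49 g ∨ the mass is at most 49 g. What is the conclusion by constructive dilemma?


Constructive dilemma: (P → Q) ∧ (R → S), P ∨ R ⊢ Q ∨ S
Premise 1: the mass is above 49 g → the mass is above 37 g
Premise 2: the mass is at most 49 g → the mass is at most 61 g
Premise 3: the mass is above 49 g ∨ the mass is at most 49 g
Case 1: Assuming the mass is above 49 g, then by Premise 1, the mass is above 37 g.
Case 2: Assuming the mass is at most 49 g, then by Premise 2, the mass is at most 61 g.
Since one of the mass is above 49 g or the mass is at most 49 g must hold, we get the mass is above 37 g or the mass is at most 61 g.

The mass is above 37 g or the mass is at most 61 g.


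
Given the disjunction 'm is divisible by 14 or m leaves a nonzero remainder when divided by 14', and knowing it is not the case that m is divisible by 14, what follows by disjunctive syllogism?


Disjunctive syllogism: P ∨ Q, ¬P ⊢ Q
Disjunction: m is divisible by 14 ∨ m leaves a nonzero remainder when divided by 14
We know it is not the case that m is divisible by 14.
By disjunctive syllogism, the other disjunct must be true.

m leaves a nonzero remainder when divided by 14


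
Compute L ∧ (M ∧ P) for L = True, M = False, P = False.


L = True, M = False, P = False
Step 1: M ∧ P = False AND False = False
Step 2: L ∧ False = True AND False = False
AND is true only when ALL operands are true.

False


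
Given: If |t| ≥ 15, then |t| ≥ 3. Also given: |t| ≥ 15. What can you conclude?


Modus ponens: P → Q, P ⊢ Q
P: |t| ≥ 15
Q: |t| ≥ 3
We have P → Q and P is true.
By modus ponens, Q must be true.

|t| ≥ 3


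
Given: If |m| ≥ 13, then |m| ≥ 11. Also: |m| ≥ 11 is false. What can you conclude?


Modus tollens: P → Q, ¬Q ⊢ ¬P
P: |m| ≥ 13
Q: |m| ≥ 11
We have P → Q and Q is false.
By modus tollens, P must be false.

It is not the case that |m| ≥ 13


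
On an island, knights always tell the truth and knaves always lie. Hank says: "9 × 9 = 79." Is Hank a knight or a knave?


Statement: "9 × 9 = 79."
Actual: 9 × 9 = 81
Claimed: 79
Statement is FALSE → Hank lies → Knave

Knave


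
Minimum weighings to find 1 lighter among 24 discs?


Each weighing has 3 outcomes (left heavy / balance / right heavy), so k weighings distinguish at most 3^k cases; splitting into three near-equal groups achieves this.
Need 3^k ≥ 24: 3^2 = 9 < 24 ≤ 3^3 = 27
k = ⌈log₃(24)⌉ = 3

3


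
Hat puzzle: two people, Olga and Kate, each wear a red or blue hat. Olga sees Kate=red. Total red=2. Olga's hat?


Total red = 2, Kate = red
Red accounted for: 1
Remaining for Olga: 1
Olga's hat is red.

red


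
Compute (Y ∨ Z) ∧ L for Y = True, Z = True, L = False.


Y = True, Z = True, L = False
Step 1: Y ∨ Z = True OR True = True
Step 2: True ∧ L = True AND False = False
OR is true when at least one operand is true; AND requires both.

False


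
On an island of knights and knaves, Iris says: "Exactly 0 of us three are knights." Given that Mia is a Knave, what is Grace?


Iris claims exactly 0 knights among Iris, Mia, Grace.
Given: Mia is a Knave.

Case 1: Iris is a Knight (tells truth)
  Then exactly 0 of the three are knights.
  Counting Iris, Mia: 1 knight(s) so far. Need -1 more → impossible.
Case 2: Iris is a Knave (lies)
  Then the count is NOT 0.
  If Grace = Knave, count = 0 = 0 → claim would be true, contradicts lie.
  If Grace = Knight, count = 1 ≠ 0 → lie confirmed ✓

Grace is a Knight.

Knight


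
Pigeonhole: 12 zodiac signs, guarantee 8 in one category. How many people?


Pigeonhole: to guarantee k in one of n categories, need (k-1)×n + 1.
k = 8, n = 12
Minimum = (8-1) × 12 + 1 = 7 × 12 + 1

85


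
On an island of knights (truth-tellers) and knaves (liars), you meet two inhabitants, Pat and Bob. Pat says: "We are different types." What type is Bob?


Pat says: "We are different types."
Case 1: Pat is a Knight (truth-teller)
  Statement is true → they ARE different → Bob is a Knave
Case 2: Pat is a Knave (liar)
  Statement is false → they are NOT different → Bob is a Knave
In both cases, Bob is a Knave.

Knave


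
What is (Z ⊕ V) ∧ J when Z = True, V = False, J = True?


Z = True, V = False, J = True
Step 1: Z ⊕ V = True XOR False = True
Step 2: True ∧ J = True AND True = True
XOR true when exactly one of Z,V is true; then AND with J.

True


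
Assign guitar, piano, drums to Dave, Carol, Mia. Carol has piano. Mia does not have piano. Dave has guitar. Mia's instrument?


From clues:
  Carol → piano
  Dave → guitar
By elimination, Mia gets the remaining.

drums


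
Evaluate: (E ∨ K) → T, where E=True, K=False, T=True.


E = True, K = False, T = True
Expression: (E ∨ K) → T
Step 1: E ∨ K = True OR False = True
Step 2: (True) → T = True → True (false only if antecedent True and consequent False) = True

True


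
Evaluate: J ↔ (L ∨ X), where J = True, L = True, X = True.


J = True, L = True, X = True
Step 1: L ∨ X = True OR True = True
Step 2: J ↔ (True): true when both sides have same truth value.
Result: True ↔ True = True

True


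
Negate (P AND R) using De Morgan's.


De Morgan's law: ¬(P ∧ Q) ≡ ¬P ∨ ¬Q
¬(P ∧ R) = ¬P ∨ ¬R

¬P ∨ ¬R


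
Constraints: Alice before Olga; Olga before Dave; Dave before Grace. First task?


Constraints: Alice before Olga; Olga before Dave; Dave before Grace
The first task can have nothing scheduled before it, so it must never appear on the right of a 'before'.
Tasks appearing after some 'before': Olga, Dave, Grace.
The only task not in that list is Alice → it is first.

Alice


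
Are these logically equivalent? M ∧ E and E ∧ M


Expression 1: M ∧ E
Expression 2: E ∧ M
Truth table (M E | Expr1 Expr2):
  T T |   T     T
  T F |   F     F
  F T |   F     F
  F F |   F     F
All 4 rows agree, so the expressions are logically equivalent.

Yes


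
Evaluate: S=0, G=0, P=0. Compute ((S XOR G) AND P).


S XOR G = 0^0 = 0
0 AND 0 = 0

0


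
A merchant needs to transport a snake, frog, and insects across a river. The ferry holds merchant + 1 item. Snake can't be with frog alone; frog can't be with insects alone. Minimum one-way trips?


1. merchant+frog → 2. merchant ← 3. merchant+snake → 4. merchant+frog ← 5. merchant+insects → 6. merchant ← 7. merchant+frog →
Minimum trips = 7

7


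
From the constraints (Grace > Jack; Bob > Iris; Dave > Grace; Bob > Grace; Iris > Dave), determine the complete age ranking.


Constraints: Grace > Jack; Bob > Iris; Dave > Grace; Bob > Grace; Iris > Dave
Method: at each step, the next-highest is the one remaining person who never appears on the smaller side of a constraint between remaining people.
  Step 1: remaining {Bob, Dave, Jack, Grace, Iris}; on the smaller side: {Dave, Jack, Grace, Iris} → Bob is next (Bob > Iris; Bob > Grace).
  Step 2: remaining {Dave, Jack, Grace, Iris}; on the smaller side: {Dave, Jack, Grace} → Iris is next (Iris > Dave).
  Step 3: remaining {Dave, Jack, Grace}; on the smaller side: {Jack, Grace} → Dave is next (Dave > Grace).
  Step 4: remaining {Jack, Grace}; on the smaller side: {Jack} → Grace is next (Grace > Jack).
  Step 5: only Jack remains → lowest.
Final ranking (highest to lowest):

Bob > Iris > Dave > Grace > Jack


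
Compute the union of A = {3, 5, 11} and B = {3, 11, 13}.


A = {3, 5, 11}
B = {3, 11, 13}
Operation: union
All elements combined: 3, 5, 11, 13

{3, 5, 11, 13}


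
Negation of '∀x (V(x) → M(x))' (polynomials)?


Original: ∀x (V(x) → M(x))
Rule: ¬∀→∃, ¬∃→∀, negate predicate.
Negation: ∃x (V(x) ∧ ¬M(x))

∃x (V(x) ∧ ¬M(x))


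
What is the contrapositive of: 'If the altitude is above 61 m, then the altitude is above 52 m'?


Original: If the altitude is above 61 m, then the altitude is above 52 m
Contrapositive: If ¬Q, then ¬P
Negate Q: not (the altitude is above 52 m)
Negate P: not (the altitude is above 61 m)

If not (the altitude is above 52 m), then not (the altitude is above 61 m).


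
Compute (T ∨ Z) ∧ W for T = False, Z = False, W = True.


T = False, Z = False, W = True
Step 1: T ∨ Z = False OR False = False
Step 2: False ∧ W = False AND True = False
OR is true when at least one operand is true; AND requires both.

False


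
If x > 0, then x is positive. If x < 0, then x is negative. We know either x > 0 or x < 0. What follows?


Constructive dilemma: (P → Q) ∧ (R → S), P ∨ R ⊢ Q ∨ S
Premise 1: x > 0 → x is positive
Premise 2: x < 0 → x is negative
Premise 3: x > 0 ∨ x < 0
Case 1: Assuming x > 0, then by Premise 1, x is positive.
Case 2: Assuming x < 0, then by Premise 2, x is negative.
Since one of x > 0 or x < 0 must hold, we get x is positive or x is negative.

x is positive or x is negative.


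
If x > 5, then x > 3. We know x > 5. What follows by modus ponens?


Modus ponens: P → Q, P ⊢ Q
P: x > 5
Q: x > 3
We have P → Q and P is true.
By modus ponens, Q must be true.

x > 3


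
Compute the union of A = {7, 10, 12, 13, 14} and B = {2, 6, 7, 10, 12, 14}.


A = {7, 10, 12, 13, 14}
B = {2, 6, 7, 10, 12, 14}
Operation: union
All elements combined: 2, 6, 7, 10, 12, 13, 14

{2, 6, 7, 10, 12, 13, 14}


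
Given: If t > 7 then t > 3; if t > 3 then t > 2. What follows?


Hypothetical syllogism: P → Q, Q → R ⊢ P → R
Premise 1: t > 7 → t > 3
Premise 2: t > 3 → t > 2
Chain the implications: the middle term (t > 3) links the two.
Conclusion: If t > 7, then t > 2.

If t > 7, then t > 2.


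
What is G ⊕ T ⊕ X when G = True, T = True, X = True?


G = True, T = True, X = True
Step 1: G ⊕ T = True XOR True = False
Step 2: False ⊕ X = False XOR True = True
XOR is true when an odd number of operands are true.

True


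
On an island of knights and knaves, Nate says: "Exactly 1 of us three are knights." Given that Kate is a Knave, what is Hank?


Nate claims exactly 1 knights among Nate, Kate, Hank.
Given: Kate is a Knave.

Case 1: Nate is a Knight (tells truth)
  Then exactly 1 of the three are knights.
  Counting Nate, Kate: 1 knight(s) so far. Need 0 more → Hank = Knave.
Case 2: Nate is a Knave (lies)
  Then the count is NOT 1.
  If Hank = Knight, count = 1 = 1 → claim would be true, contradicts lie.
  If Hank = Knave, count = 0 ≠ 1 → lie confirmed ✓

Hank is a Knave.

Knave


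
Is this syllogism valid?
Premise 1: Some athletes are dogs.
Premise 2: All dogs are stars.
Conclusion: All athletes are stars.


Premise 1: Some athletes are dogs.
Premise 2: All dogs are stars.
Conclusion: All athletes are stars.
Fallacy: illicit minor. The minor term (athletes) is distributed in the conclusion ('All athletes ...') but undistributed in its premise ('Some athletes are dogs' doesn't cover all athletes).
Only 'Some athletes are stars' follows, not 'All'.

Invalid


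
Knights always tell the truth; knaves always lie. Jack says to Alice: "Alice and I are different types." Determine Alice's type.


Jack says: "Alice and I are different types."
Case 1: Jack is a Knight (truth-teller)
  Statement is true → they ARE different → Alice is a Knave
Case 2: Jack is a Knave (liar)
  Statement is false → they are NOT different → Alice is a Knave
In both cases, Alice is a Knave.

Knave


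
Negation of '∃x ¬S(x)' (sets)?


Original: ∃x ¬S(x)
Rule: ¬∀→∃, ¬∃→∀, negate predicate.
Negation: ∀x S(x)

∀x S(x)


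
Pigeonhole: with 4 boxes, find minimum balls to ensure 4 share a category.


Pigeonhole: to guarantee k in one of n categories, need (k-1)×n + 1.
k = 4, n = 4
Minimum = (4-1) × 4 + 1 = 3 × 4 + 1

13


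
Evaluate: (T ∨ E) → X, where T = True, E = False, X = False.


T = True, E = False, X = False
Step 1: T ∨ E = True OR False = True
Step 2: (True) → X: false only when antecedent=True and X=False.
Result: False

False


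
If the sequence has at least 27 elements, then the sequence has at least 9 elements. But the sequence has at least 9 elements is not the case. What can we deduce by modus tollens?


Modus tollens: P → Q, ¬Q ⊢ ¬P
P: the sequence has at least 27 elements
Q: the sequence has at least 9 elements
We have P → Q and Q is false.
By modus tollens, P must be false.

It is not the case that the sequence has at least 27 elements


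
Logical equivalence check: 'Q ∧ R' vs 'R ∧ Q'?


Expression 1: Q ∧ R
Expression 2: R ∧ Q
Truth table (Q R | Expr1 Expr2):
  T T |   T     T
  T F |   F     F
  F T |   F     F
  F F |   F     F
All 4 rows agree, so the expressions are logically equivalent.

Yes


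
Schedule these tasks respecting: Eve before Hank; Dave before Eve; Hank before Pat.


Constraints: Eve before Hank; Dave before Eve; Hank before Pat
Method: repeatedly schedule the remaining task that has no remaining task required before it.
  Step 1: remaining {Pat, Dave, Hank, Eve}; every task except Dave still has a predecessor pending → schedule Dave.
  Step 2: remaining {Pat, Hank, Eve}; every task except Eve still has a predecessor pending → schedule Eve.
  Step 3: remaining {Pat, Hank}; every task except Hank still has a predecessor pending → schedule Hank.
  Step 4: only Pat remains → schedule Pat.
Resulting order:

Dave → Eve → Hank → Pat


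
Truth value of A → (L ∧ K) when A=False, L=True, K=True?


A = False, L = True, K = True
Expression: A → (L ∧ K)
Step 1: L ∧ K = True AND True = True
Step 2: A → (True) = False → True = True

True


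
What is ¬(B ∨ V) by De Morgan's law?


De Morgan's law: ¬(P ∨ Q) ≡ ¬P ∧ ¬Q
¬(B ∨ V) = ¬B ∧ ¬V

¬B ∧ ¬V


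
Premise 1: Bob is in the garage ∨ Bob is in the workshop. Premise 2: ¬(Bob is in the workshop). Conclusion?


Disjunctive syllogism: P ∨ Q, ¬P ⊢ Q
Disjunction: Bob is in the garage ∨ Bob is in the workshop
We know it is not the case that Bob is in the workshop.
By disjunctive syllogism, the other disjunct must be true.

Bob is in the garage


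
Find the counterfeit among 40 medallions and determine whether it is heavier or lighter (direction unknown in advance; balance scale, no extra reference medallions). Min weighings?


Let n = 40. 80 possibilities (n medallions × lighter/heavier); each weighing has 3 outcomes.
Bound for k weighings: say the first weighing puts j medallions on each pan. If it tips, the 2j weighed medallions remain suspects (each with a known direction) and k-1 weighings give 3^(k-1) outcomes; 3^(k-1) is odd, so 2j ≤ 3^(k-1) - 1. If it balances, the n - 2j unweighed medallions remain with direction unknown: 2(n - 2j) ≤ 3^(k-1) - 1 by the same parity argument. Adding, n ≤ (3^(k-1) - 1) + (3^(k-1) - 1)/2 = (3^k - 3)/2, and the classical three-group strategy achieves this (3 medallions in 2 weighings, 12 in 3, 39 in 4, 120 in 5).
So we need the smallest k with (3^k - 3)/2 ≥ 40.
k = 4: (3^4 - 3)/2 = 39 < 40 ✗
k = 5: (3^5 - 3)/2 = 120 ≥ 40 ✓

5


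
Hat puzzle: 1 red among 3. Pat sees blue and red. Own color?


Total red = 1, seen red = 1
Own red = 1 - 1 = 0
Pat's hat is blue.

blue


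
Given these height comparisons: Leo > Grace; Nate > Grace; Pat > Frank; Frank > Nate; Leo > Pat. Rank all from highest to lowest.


Constraints: Leo > Grace; Nate > Grace; Pat > Frank; Frank > Nate; Leo > Pat
Method: at each step, the next-highest is the one remaining person who never appears on the smaller side of a constraint between remaining people.
  Step 1: remaining {Nate, Pat, Grace, Frank, Leo}; on the smaller side: {Nate, Pat, Grace, Frank} → Leo is next (Leo > Grace; Leo > Pat).
  Step 2: remaining {Nate, Pat, Grace, Frank}; on the smaller side: {Nate, Grace, Frank} → Pat is next (Pat > Frank).
  Step 3: remaining {Nate, Grace, Frank}; on the smaller side: {Nate, Grace} → Frank is next (Frank > Nate).
  Step 4: remaining {Nate, Grace}; on the smaller side: {Grace} → Nate is next (Nate > Grace).
  Step 5: only Grace remains → lowest.
Final ranking (highest to lowest):

Leo > Pat > Frank > Nate > Grace


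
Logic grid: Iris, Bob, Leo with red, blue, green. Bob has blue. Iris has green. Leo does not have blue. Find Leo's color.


From clues:
  Bob → blue
  Iris → green
By elimination, Leo gets the remaining.

red


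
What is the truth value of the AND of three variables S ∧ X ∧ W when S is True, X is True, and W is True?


S = True, X = True, W = True
Step 1: S ∧ X = True AND True = True
Step 2: (True) ∧ W = (True) AND True = True
AND is true only when ALL operands are true.

True


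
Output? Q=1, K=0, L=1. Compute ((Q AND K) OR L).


Q AND K = 1&0 = 0
0 OR 1 = 1

1


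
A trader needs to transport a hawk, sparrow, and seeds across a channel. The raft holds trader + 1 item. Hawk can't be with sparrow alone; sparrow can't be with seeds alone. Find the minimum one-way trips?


1. trader+sparrow → 2. trader ← 3. trader+hawk → 4. trader+sparrow ← 5. trader+seeds → 6. trader ← 7. trader+sparrow →
Minimum trips = 7

7


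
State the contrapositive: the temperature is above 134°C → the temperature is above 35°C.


Original: If the temperature is above 134°C, then the temperature is above 35°C
Contrapositive: If ¬Q, then ¬P
Negate Q: not (the temperature is above 35°C)
Negate P: not (the temperature is above 134°C)

If not (the temperature is above 35°C), then not (the temperature is above 134°C).


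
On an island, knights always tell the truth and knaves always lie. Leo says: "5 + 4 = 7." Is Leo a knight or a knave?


Statement: "5 + 4 = 7."
Actual: 5 + 4 = 9
Claimed: 7
Statement is FALSE → Leo lies → Knave

Knave


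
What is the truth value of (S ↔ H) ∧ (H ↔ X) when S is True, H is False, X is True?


S = True, H = False, X = True
Step 1: S ↔ H is true when S and H have the same value. Result: False
Step 2: H ↔ X is true when H and X have the same value. Result: False
Step 3: False ∧ False = False

False


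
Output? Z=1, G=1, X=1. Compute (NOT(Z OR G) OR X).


Z OR G = 1
NOT(1) = 0
0 OR 1 = 1

1


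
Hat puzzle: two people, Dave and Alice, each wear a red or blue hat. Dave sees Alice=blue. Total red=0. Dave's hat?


Total red = 0, Alice = blue
Red accounted for: 0
Remaining for Dave: 0
Dave's hat is blue.

blue


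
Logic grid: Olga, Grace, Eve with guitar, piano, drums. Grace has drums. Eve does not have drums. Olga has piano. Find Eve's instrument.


From clues:
  Olga → piano
  Grace → drums
By elimination, Eve gets the remaining.

guitar


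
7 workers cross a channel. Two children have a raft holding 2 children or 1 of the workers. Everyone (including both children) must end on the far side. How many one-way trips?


Per crossing of one of the workers: children→, one←, one of the workers→, one← = 4 trips
7 × 4 = 28, + 1 final children→ = 29
Minimum trips = 29

29


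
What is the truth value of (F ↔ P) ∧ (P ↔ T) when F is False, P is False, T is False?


F = False, P = False, T = False
Step 1: F ↔ P is true when F and P have the same value. Result: True
Step 2: P ↔ T is true when P and T have the same value. Result: True
Step 3: True ∧ True = True

True


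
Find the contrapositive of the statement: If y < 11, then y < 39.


Original: If y < 11, then y < 39
Contrapositive: If ¬Q, then ¬P
Negate Q: not (y < 39)
Negate P: not (y < 11)

If not (y < 39), then not (y < 11).


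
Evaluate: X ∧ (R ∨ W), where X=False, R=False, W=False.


X = False, R = False, W = False
Expression: X ∧ (R ∨ W)
Step 1: R ∨ W = False OR False = False
Step 2: X ∧ (False) = False AND False = False

False


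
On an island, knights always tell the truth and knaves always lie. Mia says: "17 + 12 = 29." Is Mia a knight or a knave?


Statement: "17 + 12 = 29."
Actual: 17 + 12 = 29
Claimed: 29
Statement is TRUE → Mia tells the truth → Knight

Knight


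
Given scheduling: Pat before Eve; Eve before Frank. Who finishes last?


Constraints: Pat before Eve; Eve before Frank
The last task can have nothing scheduled after it, so it must never appear on the left of a 'before'.
Tasks appearing before some other task: Pat, Eve.
The only task not in that list is Frank → it is last.

Frank


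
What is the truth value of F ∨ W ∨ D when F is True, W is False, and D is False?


F = True, W = False, D = False
Step 1: F ∨ W = True OR False = True
Step 2: True ∨ D = True OR False = True
OR is true when at least one operand is true.

True


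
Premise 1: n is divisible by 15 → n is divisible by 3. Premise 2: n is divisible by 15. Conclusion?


Modus ponens: P → Q, P ⊢ Q
P: n is divisible by 15
Q: n is divisible by 3
We have P → Q and P is true.
By modus ponens, Q must be true.

n is divisible by 3


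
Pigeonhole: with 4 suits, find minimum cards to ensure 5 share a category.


Pigeonhole: to guarantee k in one of n categories, need (k-1)×n + 1.
k = 5, n = 4
Minimum = (5-1) × 4 + 1 = 4 × 4 + 1

17


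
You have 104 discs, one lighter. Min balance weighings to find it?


Each weighing has 3 outcomes (left heavy / balance / right heavy), so k weighings distinguish at most 3^k cases; splitting into three near-equal groups achieves this.
Need 3^k ≥ 104: 3^4 = 81 < 104 ≤ 3^5 = 243
k = ⌈log₃(104)⌉ = 5

5


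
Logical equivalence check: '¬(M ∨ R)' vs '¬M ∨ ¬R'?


Expression 1: ¬(M ∨ R)
Expression 2: ¬M ∨ ¬R
Truth table (M R | Expr1 Expr2):
  T T |   F     F
  T F |   F     T   ← differ
  F T |   F     T   ← differ
  F F |   T     T
Counterexample: M=T, R=F gives Expr1 = F but Expr2 = T, so the expressions are NOT logically equivalent.

No


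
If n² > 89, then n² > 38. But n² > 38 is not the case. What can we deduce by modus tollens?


Modus tollens: P → Q, ¬Q ⊢ ¬P
P: n² > 89
Q: n² > 38
We have P → Q and Q is false.
By modus tollens, P must be false.

It is not the case that n² > 89


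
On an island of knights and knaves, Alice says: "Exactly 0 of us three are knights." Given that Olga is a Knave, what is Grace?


Alice claims exactly 0 knights among Alice, Olga, Grace.
Given: Olga is a Knave.

Case 1: Alice is a Knight (tells truth)
  Then exactly 0 of the three are knights.
  Counting Alice, Olga: 1 knight(s) so far. Need -1 more → impossible.
Case 2: Alice is a Knave (lies)
  Then the count is NOT 0.
  If Grace = Knave, count = 0 = 0 → claim would be true, contradicts lie.
  If Grace = Knight, count = 1 ≠ 0 → lie confirmed ✓

Grace is a Knight.

Knight


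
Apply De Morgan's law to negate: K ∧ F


De Morgan's law: ¬(P ∧ Q) ≡ ¬P ∨ ¬Q
¬(K ∧ F) = ¬K ∨ ¬F

¬K ∨ ¬F


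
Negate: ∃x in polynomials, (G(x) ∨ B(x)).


Original: ∃x (G(x) ∨ B(x))
Rule: ¬∀→∃, ¬∃→∀, negate predicate.
Negation: ∀x (¬G(x) ∧ ¬B(x))

∀x (¬G(x) ∧ ¬B(x))


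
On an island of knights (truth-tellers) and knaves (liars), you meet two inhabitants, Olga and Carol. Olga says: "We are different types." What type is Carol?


Olga says: "We are different types."
Case 1: Olga is a Knight (truth-teller)
  Statement is true → they ARE different → Carol is a Knave
Case 2: Olga is a Knave (liar)
  Statement is false → they are NOT different → Carol is a Knave
In both cases, Carol is a Knave.

Knave


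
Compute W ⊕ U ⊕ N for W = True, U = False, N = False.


W = True, U = False, N = False
Step 1: W ⊕ U = True XOR False = True
Step 2: True ⊕ N = True XOR False = True
XOR is true when an odd number of operands are true.

True


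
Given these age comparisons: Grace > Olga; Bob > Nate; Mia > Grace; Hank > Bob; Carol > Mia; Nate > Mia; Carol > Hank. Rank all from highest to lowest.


Constraints: Grace > Olga; Bob > Nate; Mia > Grace; Hank > Bob; Carol > Mia; Nate > Mia; Carol > Hank
Method: at each step, the next-highest is the one remaining person who never appears on the smaller side of a constraint between remaining people.
  Step 1: remaining {Bob, Nate, Grace, Mia, Hank, Carol, Olga}; on the smaller side: {Bob, Nate, Grace, Mia, Hank, Olga} → Carol is next (Carol > Mia; Carol > Hank).
  Step 2: remaining {Bob, Nate, Grace, Mia, Hank, Olga}; on the smaller side: {Bob, Nate, Grace, Mia, Olga} → Hank is next (Hank > Bob).
  Step 3: remaining {Bob, Nate, Grace, Mia, Olga}; on the smaller side: {Nate, Grace, Mia, Olga} → Bob is next (Bob > Nate).
  Step 4: remaining {Nate, Grace, Mia, Olga}; on the smaller side: {Grace, Mia, Olga} → Nate is next (Nate > Mia).
  Step 5: remaining {Grace, Mia, Olga}; on the smaller side: {Grace, Olga} → Mia is next (Mia > Grace).
  Step 6: remaining {Grace, Olga}; on the smaller side: {Olga} → Grace is next (Grace > Olga).
  Step 7: only Olga remains → lowest.
Final ranking (highest to lowest):

Carol > Hank > Bob > Nate > Mia > Grace > Olga


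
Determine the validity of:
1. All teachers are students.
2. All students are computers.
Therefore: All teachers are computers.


Premise 1: All teachers are students.
Premise 2: All students are computers.
Conclusion: All teachers are computers.
Barbara syllogism (AAA-1): All A are B, All B are C → All A are C.
Middle term (students) distributed in premise 2.

Valid


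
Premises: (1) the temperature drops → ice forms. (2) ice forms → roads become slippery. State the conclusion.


Hypothetical syllogism: P → Q, Q → R ⊢ P → R
Premise 1: the temperature drops → ice forms
Premise 2: ice forms → roads become slippery
Chain the implications: the middle term (ice forms) links the two.
Conclusion: If the temperature drops, then roads become slippery.

If the temperature drops, then roads become slippery.


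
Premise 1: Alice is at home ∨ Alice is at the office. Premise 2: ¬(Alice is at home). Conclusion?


Disjunctive syllogism: P ∨ Q, ¬P ⊢ Q
Disjunction: Alice is at home ∨ Alice is at the office
We know it is not the case that Alice is at home.
By disjunctive syllogism, the other disjunct must be true.

Alice is at the office


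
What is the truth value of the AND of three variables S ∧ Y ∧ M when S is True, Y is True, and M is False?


S = True, Y = True, M = False
Step 1: S ∧ Y = True AND True = True
Step 2: (True) ∧ M = (True) AND False = False
AND is true only when ALL operands are true.

False


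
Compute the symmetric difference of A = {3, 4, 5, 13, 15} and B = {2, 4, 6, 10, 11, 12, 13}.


A = {3, 4, 5, 13, 15}
B = {2, 4, 6, 10, 11, 12, 13}
Operation: symmetric difference
In A only: [3, 5, 15], in B only: [2, 6, 10, 11, 12]

{2, 3, 5, 6, 10, 11, 12, 15}


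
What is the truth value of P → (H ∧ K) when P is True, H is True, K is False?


P = True, H = True, K = False
Step 1: H ∧ K = True AND False = False
Step 2: P → (False): false only when P=True and consequent=False.
Result: False

False


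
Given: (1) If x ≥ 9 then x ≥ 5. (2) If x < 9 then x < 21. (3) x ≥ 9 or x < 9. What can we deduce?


Constructive dilemma: (P → Q) ∧ (R → S), P ∨ R ⊢ Q ∨ S
Premise 1: x ≥ 9 → x ≥ 5
Premise 2: x < 9 → x < 21
Premise 3: x ≥ 9 ∨ x < 9
Case 1: Assuming x ≥ 9, then by Premise 1, x ≥ 5.
Case 2: Assuming x < 9, then by Premise 2, x < 21.
Since one of x ≥ 9 or x < 9 must hold, we get x ≥ 5 or x < 21.

x ≥ 5 or x < 21.


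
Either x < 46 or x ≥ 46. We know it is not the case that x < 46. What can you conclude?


Disjunctive syllogism: P ∨ Q, ¬P ⊢ Q
Disjunction: x < 46 ∨ x ≥ 46
We know it is not the case that x < 46.
By disjunctive syllogism, the other disjunct must be true.

x ≥ 46


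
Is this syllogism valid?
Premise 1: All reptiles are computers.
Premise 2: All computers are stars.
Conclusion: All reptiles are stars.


Premise 1: All reptiles are computers.
Premise 2: All computers are stars.
Conclusion: All reptiles are stars.
Barbara syllogism (AAA-1): All A are B, All B are C → All A are C.
Middle term (computers) distributed in premise 2.

Valid


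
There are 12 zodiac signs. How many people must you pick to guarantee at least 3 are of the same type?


Pigeonhole: to guarantee k in one of n categories, need (k-1)×n + 1.
k = 3, n = 12
Minimum = (3-1) × 12 + 1 = 2 × 12 + 1

25


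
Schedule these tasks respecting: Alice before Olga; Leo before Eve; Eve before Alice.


Constraints: Alice before Olga; Leo before Eve; Eve before Alice
Method: repeatedly schedule the remaining task that has no remaining task required before it.
  Step 1: remaining {Alice, Leo, Olga, Eve}; every task except Leo still has a predecessor pending → schedule Leo.
  Step 2: remaining {Alice, Olga, Eve}; every task except Eve still has a predecessor pending → schedule Eve.
  Step 3: remaining {Alice, Olga}; every task except Alice still has a predecessor pending → schedule Alice.
  Step 4: only Olga remains → schedule Olga.
Resulting order:

Leo → Eve → Alice → Olga


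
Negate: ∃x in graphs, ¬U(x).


Original: ∃x ¬U(x)
Rule: ¬∀→∃, ¬∃→∀, negate predicate.
Negation: ∀x U(x)

∀x U(x)


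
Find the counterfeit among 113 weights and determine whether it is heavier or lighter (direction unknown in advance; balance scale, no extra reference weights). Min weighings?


Let n = 113. 226 possibilities (n weights × lighter/heavier); each weighing has 3 outcomes.
Bound for k weighings: say the first weighing puts j weights on each pan. If it tips, the 2j weighed weights remain suspects (each with a known direction) and k-1 weighings give 3^(k-1) outcomes; 3^(k-1) is odd, so 2j ≤ 3^(k-1) - 1. If it balances, the n - 2j unweighed weights remain with direction unknown: 2(n - 2j) ≤ 3^(k-1) - 1 by the same parity argument. Adding, n ≤ (3^(k-1) - 1) + (3^(k-1) - 1)/2 = (3^k - 3)/2, and the classical three-group strategy achieves this (3 weights in 2 weighings, 12 in 3, 39 in 4, 120 in 5).
So we need the smallest k with (3^k - 3)/2 ≥ 113.
k = 4: (3^4 - 3)/2 = 39 < 113 ✗
k = 5: (3^5 - 3)/2 = 120 ≥ 113 ✓

5


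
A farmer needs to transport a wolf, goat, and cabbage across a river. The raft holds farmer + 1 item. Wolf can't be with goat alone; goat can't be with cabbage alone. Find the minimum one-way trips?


1. farmer+goat → 2. farmer ← 3. farmer+wolf → 4. farmer+goat ← 5. farmer+cabbage → 6. farmer ← 7. farmer+goat →
Minimum trips = 7

7


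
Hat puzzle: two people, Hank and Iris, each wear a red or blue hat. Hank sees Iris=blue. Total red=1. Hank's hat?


Total red = 1, Iris = blue
Red accounted for: 0
Remaining for Hank: 1
Hank's hat is red.

red


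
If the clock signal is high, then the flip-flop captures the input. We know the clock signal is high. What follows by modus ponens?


Modus ponens: P → Q, P ⊢ Q
P: the clock signal is high
Q: the flip-flop captures the input
We have P → Q and P is true.
By modus ponens, Q must be true.

The flip-flop captures the input


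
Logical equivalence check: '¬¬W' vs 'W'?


Expression 1: ¬¬W
Expression 2: W
Truth table (W | Expr1 Expr2):
  T |   T     T
  F |   F     F
All 2 rows agree, so the expressions are logically equivalent.

Yes


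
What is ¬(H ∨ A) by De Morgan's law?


De Morgan's law: ¬(P ∨ Q) ≡ ¬P ∧ ¬Q
¬(H ∨ A) = ¬H ∧ ¬A

¬H ∧ ¬A


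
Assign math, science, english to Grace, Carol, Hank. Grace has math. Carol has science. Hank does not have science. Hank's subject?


From clues:
  Carol → science
  Grace → math
By elimination, Hank gets the remaining.

english


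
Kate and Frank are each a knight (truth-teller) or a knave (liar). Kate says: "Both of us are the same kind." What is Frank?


Kate says: "Both of us are the same kind."
Case 1: Kate is a Knight (truth-teller)
  Statement is true → they ARE the same → Frank is also a Knight
Case 2: Kate is a Knave (liar)
  Statement is false → they are NOT the same → Frank is a Knight
In both cases, Frank is a Knight.

Knight


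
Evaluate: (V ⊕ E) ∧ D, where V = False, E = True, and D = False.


V = False, E = True, D = False
Step 1: V ⊕ E = False XOR True = True
Step 2: True ∧ D = True AND False = False
XOR true when exactly one of V,E is true; then AND with D.

False


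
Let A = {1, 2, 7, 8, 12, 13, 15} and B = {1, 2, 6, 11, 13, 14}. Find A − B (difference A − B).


A = {1, 2, 7, 8, 12, 13, 15}
B = {1, 2, 6, 11, 13, 14}
Operation: difference A − B
In A but not B: 7, 8, 12, 15

{7, 8, 12, 15}


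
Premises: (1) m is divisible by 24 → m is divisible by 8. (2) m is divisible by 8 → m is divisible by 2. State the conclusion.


Hypothetical syllogism: P → Q, Q → R ⊢ P → R
Premise 1: m is divisible by 24 → m is divisible by 8
Premise 2: m is divisible by 8 → m is divisible by 2
Chain the implications: the middle term (m is divisible by 8) links the two.
Conclusion: If m is divisible by 24, then m is divisible by 2.

If m is divisible by 24, then m is divisible by 2.


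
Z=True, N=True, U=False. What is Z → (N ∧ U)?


Z = True, N = True, U = False
Expression: Z → (N ∧ U)
Step 1: N ∧ U = True AND False = False
Step 2: Z → (False) = True → False = False

False


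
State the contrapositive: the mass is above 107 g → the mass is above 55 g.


Original: If the mass is above 107 g, then the mass is above 55 g
Contrapositive: If ¬Q, then ¬P
Negate Q: not (the mass is above 55 g)
Negate P: not (the mass is above 107 g)

If not (the mass is above 55 g), then not (the mass is above 107 g).


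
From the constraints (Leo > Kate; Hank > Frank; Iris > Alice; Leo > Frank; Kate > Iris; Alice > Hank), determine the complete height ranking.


Constraints: Leo > Kate; Hank > Frank; Iris > Alice; Leo > Frank; Kate > Iris; Alice > Hank
Method: at each step, the next-highest is the one remaining person who never appears on the smaller side of a constraint between remaining people.
  Step 1: remaining {Iris, Hank, Frank, Kate, Leo, Alice}; on the smaller side: {Iris, Hank, Frank, Kate, Alice} → Leo is next (Leo > Kate; Leo > Frank).
  Step 2: remaining {Iris, Hank, Frank, Kate, Alice}; on the smaller side: {Iris, Hank, Frank, Alice} → Kate is next (Kate > Iris).
  Step 3: remaining {Iris, Hank, Frank, Alice}; on the smaller side: {Hank, Frank, Alice} → Iris is next (Iris > Alice).
  Step 4: remaining {Hank, Frank, Alice}; on the smaller side: {Hank, Frank} → Alice is next (Alice > Hank).
  Step 5: remaining {Hank, Frank}; on the smaller side: {Frank} → Hank is next (Hank > Frank).
  Step 6: only Frank remains → lowest.
Final ranking (highest to lowest):

Leo > Kate > Iris > Alice > Hank > Frank


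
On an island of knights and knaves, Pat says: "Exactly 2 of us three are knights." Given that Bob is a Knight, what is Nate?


Pat claims exactly 2 knights among Pat, Bob, Nate.
Given: Bob is a Knight.

Case 1: Pat is a Knight (tells truth)
  Then exactly 2 of the three are knights.
  Counting Pat, Bob: 2 knight(s) so far. Need 0 more → Nate = Knave.
Case 2: Pat is a Knave (lies)
  Then the count is NOT 2.
  If Nate = Knight, count = 2 = 2 → claim would be true, contradicts lie.
  If Nate = Knave, count = 1 ≠ 2 → lie confirmed ✓

Nate is a Knave.

Knave


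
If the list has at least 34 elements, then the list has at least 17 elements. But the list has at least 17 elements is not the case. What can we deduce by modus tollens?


Modus tollens: P → Q, ¬Q ⊢ ¬P
P: the list has at least 34 elements
Q: the list has at least 17 elements
We have P → Q and Q is false.
By modus tollens, P must be false.

It is not the case that the list has at least 34 elements


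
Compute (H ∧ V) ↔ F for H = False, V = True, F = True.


H = False, V = True, F = True
Step 1: H ∧ V = False AND True = False
Step 2: (False) ↔ F: true when both sides have same truth value.
Result: False ↔ True = False

False


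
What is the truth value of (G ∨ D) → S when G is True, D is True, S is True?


G = True, D = True, S = True
Step 1: G ∨ D = True OR True = True
Step 2: (True) → S: false only when antecedent=True and S=False.
Result: True

True


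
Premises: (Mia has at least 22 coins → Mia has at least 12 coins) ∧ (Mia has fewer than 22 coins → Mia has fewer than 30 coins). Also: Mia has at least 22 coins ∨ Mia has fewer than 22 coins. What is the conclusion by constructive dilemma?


Constructive dilemma: (P → Q) ∧ (R → S), P ∨ R ⊢ Q ∨ S
Premise 1: Mia has at least 22 coins → Mia has at least 12 coins
Premise 2: Mia has fewer than 22 coins → Mia has fewer than 30 coins
Premise 3: Mia has at least 22 coins ∨ Mia has fewer than 22 coins
Case 1: Assuming Mia has at least 22 coins, then by Premise 1, Mia has at least 12 coins.
Case 2: Assuming Mia has fewer than 22 coins, then by Premise 2, Mia has fewer than 30 coins.
Since one of Mia has at least 22 coins or Mia has fewer than 22 coins must hold, we get Mia has at least 12 coins or Mia has fewer than 30 coins.

Mia has at least 12 coins or Mia has fewer than 30 coins.


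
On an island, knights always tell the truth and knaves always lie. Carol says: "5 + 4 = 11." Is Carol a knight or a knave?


Statement: "5 + 4 = 11."
Actual: 5 + 4 = 9
Claimed: 11
Statement is FALSE → Carol lies → Knave

Knave


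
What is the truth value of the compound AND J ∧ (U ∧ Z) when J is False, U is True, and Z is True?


J = False, U = True, Z = True
Step 1: U ∧ Z = True AND True = True
Step 2: J ∧ True = False AND True = False
AND is true only when ALL operands are true.

False


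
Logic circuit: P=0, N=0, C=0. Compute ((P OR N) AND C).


P OR N = 0|0 = 0
0 AND 0 = 0

0


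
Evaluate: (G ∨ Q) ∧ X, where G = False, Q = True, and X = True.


G = False, Q = True, X = True
Step 1: G ∨ Q = False OR True = True
Step 2: True ∧ X = True AND True = True
OR is true when at least one operand is true; AND requires both.

True


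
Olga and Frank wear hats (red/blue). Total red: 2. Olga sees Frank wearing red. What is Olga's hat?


Total red = 2, Frank = red
Red accounted for: 1
Remaining for Olga: 1
Olga's hat is red.

red


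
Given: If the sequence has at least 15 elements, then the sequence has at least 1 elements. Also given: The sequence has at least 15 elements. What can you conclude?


Modus ponens: P → Q, P ⊢ Q
P: the sequence has at least 15 elements
Q: the sequence has at least 1 elements
We have P → Q and P is true.
By modus ponens, Q must be true.

The sequence has at least 1 elements
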